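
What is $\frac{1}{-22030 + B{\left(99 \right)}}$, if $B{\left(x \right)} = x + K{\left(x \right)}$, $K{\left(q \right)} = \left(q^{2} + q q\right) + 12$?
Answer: $- \frac{1}{2317} \approx -0.00043159$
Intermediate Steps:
$K{\left(q \right)} = 12 + 2 q^{2}$ ($K{\left(q \right)} = \left(q^{2} + q^{2}\right) + 12 = 2 q^{2} + 12 = 12 + 2 q^{2}$)
$B{\left(x \right)} = 12 + x + 2 x^{2}$ ($B{\left(x \right)} = x + \left(12 + 2 x^{2}\right) = 12 + x + 2 x^{2}$)
$\frac{1}{-22030 + B{\left(99 \right)}} = \frac{1}{-22030 + \left(12 + 99 + 2 \cdot 99^{2}\right)} = \frac{1}{-22030 + \left(12 + 99 + 2 \cdot 9801\right)} = \frac{1}{-22030 + \left(12 + 99 + 19602\right)} = \frac{1}{-22030 + 19713} = \frac{1}{-2317} = - \frac{1}{2317}$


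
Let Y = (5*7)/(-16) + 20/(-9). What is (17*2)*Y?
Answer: -10795/72 ≈ -149.93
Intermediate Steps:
Y = -635/144 (Y = 35*(-1/16) + 20*(-1/9) = -35/16 - 20/9 = -635/144 ≈ -4.4097)
(17*2)*Y = (17*2)*(-635/144) = 34*(-635/144) = -10795/72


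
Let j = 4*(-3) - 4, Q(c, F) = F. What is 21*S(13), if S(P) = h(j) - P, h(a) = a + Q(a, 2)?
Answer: -567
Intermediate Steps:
j = -16 (j = -12 - 4 = -16)
h(a) = 2 + a (h(a) = a + 2 = 2 + a)
S(P) = -14 - P (S(P) = (2 - 16) - P = -14 - P)
21*S(13) = 21*(-14 - 1*13) = 21*(-14 - 13) = 21*(-27) = -567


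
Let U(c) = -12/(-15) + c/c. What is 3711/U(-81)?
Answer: 6185/3 ≈ 2061.7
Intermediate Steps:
U(c) = 9/5 (U(c) = -12*(-1/15) + 1 = ⅘ + 1 = 9/5)
3711/U(-81) = 3711/(9/5) = 3711*(5/9) = 6185/3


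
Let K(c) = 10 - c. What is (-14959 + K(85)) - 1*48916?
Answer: -63950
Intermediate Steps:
(-14959 + K(85)) - 1*48916 = (-14959 + (10 - 1*85)) - 1*48916 = (-14959 + (10 - 85)) - 48916 = (-14959 - 75) - 48916 = -15034 - 48916 = -63950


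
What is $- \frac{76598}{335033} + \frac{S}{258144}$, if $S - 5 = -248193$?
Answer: $- \frac{25731121079}{21621689688} \approx -1.1901$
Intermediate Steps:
$S = -248188$ ($S = 5 - 248193 = -248188$)
$- \frac{76598}{335033} + \frac{S}{258144} = - \frac{76598}{335033} - \frac{248188}{258144} = \left(-76598\right) \frac{1}{335033} - \frac{62047}{64536} = - \frac{76598}{335033} - \frac{62047}{64536} = - \frac{25731121079}{21621689688}$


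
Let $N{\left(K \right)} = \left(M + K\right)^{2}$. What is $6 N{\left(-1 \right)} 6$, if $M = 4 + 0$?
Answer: $324$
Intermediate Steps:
$M = 4$
$N{\left(K \right)} = \left(4 + K\right)^{2}$
$6 N{\left(-1 \right)} 6 = 6 \left(4 - 1\right)^{2} \cdot 6 = 6 \cdot 3^{2} \cdot 6 = 6 \cdot 9 \cdot 6 = 54 \cdot 6 = 324$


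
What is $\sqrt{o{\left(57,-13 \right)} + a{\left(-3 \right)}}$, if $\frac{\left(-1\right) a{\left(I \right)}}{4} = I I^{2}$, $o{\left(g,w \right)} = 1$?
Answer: $\sqrt{109} \approx 10.44$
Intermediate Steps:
$a{\left(I \right)} = - 4 I^{3}$ ($a{\left(I \right)} = - 4 I I^{2} = - 4 I^{3}$)
$\sqrt{o{\left(57,-13 \right)} + a{\left(-3 \right)}} = \sqrt{1 - 4 \left(-3\right)^{3}} = \sqrt{1 - -108} = \sqrt{1 + 108} = \sqrt{109}$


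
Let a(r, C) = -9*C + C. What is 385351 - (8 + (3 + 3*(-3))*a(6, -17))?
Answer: 386159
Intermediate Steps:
a(r, C) = -8*C
385351 - (8 + (3 + 3*(-3))*a(6, -17)) = 385351 - (8 + (3 + 3*(-3))*(-8*(-17))) = 385351 - (8 + (3 - 9)*136) = 385351 - (8 - 6*136) = 385351 - (8 - 816) = 385351 - 1*(-808) = 385351 + 808 = 386159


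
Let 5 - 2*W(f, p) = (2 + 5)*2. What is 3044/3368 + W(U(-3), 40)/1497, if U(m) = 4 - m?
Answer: 189238/210079 ≈ 0.90079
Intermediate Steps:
W(f, p) = -9/2 (W(f, p) = 5/2 - (2 + 5)*2/2 = 5/2 - 7*2/2 = 5/2 - ½*14 = 5/2 - 7 = -9/2)
3044/3368 + W(U(-3), 40)/1497 = 3044/3368 - 9/2/1497 = 3044*(1/3368) - 9/2*1/1497 = 761/842 - 3/998 = 189238/210079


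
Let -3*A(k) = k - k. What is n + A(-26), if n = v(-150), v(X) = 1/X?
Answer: -1/150 ≈ -0.0066667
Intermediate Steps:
A(k) = 0 (A(k) = -(k - k)/3 = -1/3*0 = 0)
n = -1/150 (n = 1/(-150) = -1/150 ≈ -0.0066667)
n + A(-26) = -1/150 + 0 = -1/150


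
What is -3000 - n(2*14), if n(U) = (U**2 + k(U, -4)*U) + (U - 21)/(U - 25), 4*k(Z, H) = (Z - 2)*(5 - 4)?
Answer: -11905/3 ≈ -3968.3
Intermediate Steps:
k(Z, H) = -1/2 + Z/4 (k(Z, H) = ((Z - 2)*(5 - 4))/4 = ((-2 + Z)*1)/4 = (-2 + Z)/4 = -1/2 + Z/4)
n(U) = U**2 + U*(-1/2 + U/4) + (-21 + U)/(-25 + U) (n(U) = (U**2 + (-1/2 + U/4)*U) + (U - 21)/(U - 25) = (U**2 + U*(-1/2 + U/4)) + (-21 + U)/(-25 + U) = U**2 + U*(-1/2 + U/4) + (-21 + U)/(-25 + U))
-3000 - n(2*14) = -3000 - (-84 - 127*(2*14)**2 + 5*(2*14)**3 + 54*(2*14))/(4*(-25 + 2*14)) = -3000 - (-84 - 127*28**2 + 5*28**3 + 54*28)/(4*(-25 + 28)) = -3000 - (-84 - 127*784 + 5*21952 + 1512)/(4*3) = -3000 - (-84 - 99568 + 109760 + 1512)/(4*3) = -3000 - 11620/(4*3) = -3000 - 1*2905/3 = -3000 - 2905/3 = -11905/3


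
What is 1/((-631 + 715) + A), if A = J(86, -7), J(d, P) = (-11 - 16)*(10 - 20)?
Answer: 1/354 ≈ 0.0028249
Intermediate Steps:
J(d, P) = 270 (J(d, P) = -27*(-10) = 270)
A = 270
1/((-631 + 715) + A) = 1/((-631 + 715) + 270) = 1/(84 + 270) = 1/354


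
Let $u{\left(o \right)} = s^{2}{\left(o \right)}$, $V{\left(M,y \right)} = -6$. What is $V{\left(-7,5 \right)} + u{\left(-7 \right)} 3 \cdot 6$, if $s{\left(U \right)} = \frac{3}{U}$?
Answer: $- \frac{132}{49} \approx -2.6939$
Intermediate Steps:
$u{\left(o \right)} = \frac{9}{o^{2}}$ ($u{\left(o \right)} = \left(\frac{3}{o}\right)^{2} = \frac{9}{o^{2}}$)
$V{\left(-7,5 \right)} + u{\left(-7 \right)} 3 \cdot 6 = -6 + \frac{9}{49} \cdot 3 \cdot 6 = -6 + 9 \cdot \frac{1}{49} \cdot 18 = -6 + \frac{9}{49} \cdot 18 = -6 + \frac{162}{49} = - \frac{132}{49}$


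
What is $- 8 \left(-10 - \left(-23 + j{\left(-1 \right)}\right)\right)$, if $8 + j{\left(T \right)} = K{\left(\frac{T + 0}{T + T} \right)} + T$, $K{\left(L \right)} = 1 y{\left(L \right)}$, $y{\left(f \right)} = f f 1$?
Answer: $-174$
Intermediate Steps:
$y{\left(f \right)} = f^{2}$ ($y{\left(f \right)} = f^{2} \cdot 1 = f^{2}$)
$K{\left(L \right)} = L^{2}$ ($K{\left(L \right)} = 1 L^{2} = L^{2}$)
$j{\left(T \right)} = - \frac{31}{4} + T$ ($j{\left(T \right)} = -8 + \left(\left(\frac{T + 0}{T + T}\right)^{2} + T\right) = -8 + \left(\left(\frac{T}{2 T}\right)^{2} + T\right) = -8 + \left(\left(T \frac{1}{2 T}\right)^{2} + T\right) = -8 + \left(\left(\frac{1}{2}\right)^{2} + T\right) = -8 + \left(\frac{1}{4} + T\right) = - \frac{31}{4} + T$)
$- 8 \left(-10 - \left(-23 + j{\left(-1 \right)}\right)\right) = - 8 \left(-10 + \left(23 - \left(- \frac{31}{4} - 1\right)\right)\right) = - 8 \left(-10 + \left(23 - - \frac{35}{4}\right)\right) = - 8 \left(-10 + \left(23 + \frac{35}{4}\right)\right) = - 8 \left(-10 + \frac{127}{4}\right) = \left(-8\right) \frac{87}{4} = -174$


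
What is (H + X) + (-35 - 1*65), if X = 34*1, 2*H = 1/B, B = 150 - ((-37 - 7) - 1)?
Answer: -25739/390 ≈ -65.997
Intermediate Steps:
B = 195 (B = 150 - (-44 - 1) = 150 - 1*(-45) = 150 + 45 = 195)
H = 1/390 (H = (½)/195 = (½)*(1/195) = 1/390 ≈ 0.0025641)
X = 34
(H + X) + (-35 - 1*65) = (1/390 + 34) + (-35 - 1*65) = 13261/390 + (-35 - 65) = 13261/390 - 100 = -25739/390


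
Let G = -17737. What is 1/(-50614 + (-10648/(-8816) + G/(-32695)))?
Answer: -36029890/1823553789241 ≈ -1.9758e-5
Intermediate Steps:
1/(-50614 + (-10648/(-8816) + G/(-32695))) = 1/(-50614 + (-10648/(-8816) - 17737/(-32695))) = 1/(-50614 + (-10648*(-1/8816) - 17737*(-1/32695))) = 1/(-50614 + (1331/1102 + 17737/32695)) = 1/(-50614 + 63063219/36029890) = 1/(-1823553789241/36029890) = -36029890/1823553789241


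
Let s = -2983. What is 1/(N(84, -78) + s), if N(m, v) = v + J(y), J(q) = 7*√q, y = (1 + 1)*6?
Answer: -3061/9369133 - 14*√3/9369133 ≈ -0.00032930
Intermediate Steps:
y = 12 (y = 2*6 = 12)
N(m, v) = v + 14*√3 (N(m, v) = v + 7*√12 = v + 7*(2*√3) = v + 14*√3)
1/(N(84, -78) + s) = 1/((-78 + 14*√3) - 2983) = 1/(-3061 + 14*√3)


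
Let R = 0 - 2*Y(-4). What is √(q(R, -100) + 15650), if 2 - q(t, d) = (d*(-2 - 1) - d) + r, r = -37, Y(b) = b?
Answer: √15289 ≈ 123.65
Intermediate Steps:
R = 8 (R = 0 - 2*(-4) = 0 + 8 = 8)
q(t, d) = 39 + 4*d (q(t, d) = 2 - ((d*(-2 - 1) - d) - 37) = 2 - ((d*(-3) - d) - 37) = 2 - ((-3*d - d) - 37) = 2 - (-4*d - 37) = 2 - (-37 - 4*d) = 2 + (37 + 4*d) = 39 + 4*d)
√(q(R, -100) + 15650) = √((39 + 4*(-100)) + 15650) = √((39 - 400) + 15650) = √(-361 + 15650) = √15289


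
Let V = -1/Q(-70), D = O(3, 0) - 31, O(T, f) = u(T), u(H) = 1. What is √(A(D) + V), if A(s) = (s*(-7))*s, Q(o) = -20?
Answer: I*√629995/10 ≈ 79.372*I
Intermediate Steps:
O(T, f) = 1
D = -30 (D = 1 - 31 = -30)
V = 1/20 (V = -1/(-20) = -1*(-1/20) = 1/20 ≈ 0.050000)
A(s) = -7*s² (A(s) = (-7*s)*s = -7*s²)
√(A(D) + V) = √(-7*(-30)² + 1/20) = √(-7*900 + 1/20) = √(-6300 + 1/20) = √(-125999/20) = I*√629995/10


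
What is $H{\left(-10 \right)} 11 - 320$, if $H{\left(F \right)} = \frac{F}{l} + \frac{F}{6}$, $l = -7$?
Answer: $- \frac{6775}{21} \approx -322.62$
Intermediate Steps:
$H{\left(F \right)} = \frac{F}{42}$ ($H{\left(F \right)} = \frac{F}{-7} + \frac{F}{6} = F \left(- \frac{1}{7}\right) + F \frac{1}{6} = - \frac{F}{7} + \frac{F}{6} = \frac{F}{42}$)
$H{\left(-10 \right)} 11 - 320 = \frac{1}{42} \left(-10\right) 11 - 320 = \left(- \frac{5}{21}\right) 11 - 320 = - \frac{55}{21} - 320 = - \frac{6775}{21}$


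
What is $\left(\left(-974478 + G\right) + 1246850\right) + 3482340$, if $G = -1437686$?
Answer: $2317026$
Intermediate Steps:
$\left(\left(-974478 + G\right) + 1246850\right) + 3482340 = \left(\left(-974478 - 1437686\right) + 1246850\right) + 3482340 = \left(-2412164 + 1246850\right) + 3482340 = -1165314 + 3482340 = 2317026$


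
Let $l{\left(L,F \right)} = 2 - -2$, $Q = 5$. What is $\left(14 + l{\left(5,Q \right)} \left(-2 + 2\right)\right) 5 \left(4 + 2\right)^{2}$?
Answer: $2520$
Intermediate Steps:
$l{\left(L,F \right)} = 4$ ($l{\left(L,F \right)} = 2 + 2 = 4$)
$\left(14 + l{\left(5,Q \right)} \left(-2 + 2\right)\right) 5 \left(4 + 2\right)^{2} = \left(14 + 4 \left(-2 + 2\right)\right) 5 \left(4 + 2\right)^{2} = \left(14 + 4 \cdot 0\right) 5 \cdot 6^{2} = \left(14 + 0\right) 5 \cdot 36 = 14 \cdot 180 = 2520$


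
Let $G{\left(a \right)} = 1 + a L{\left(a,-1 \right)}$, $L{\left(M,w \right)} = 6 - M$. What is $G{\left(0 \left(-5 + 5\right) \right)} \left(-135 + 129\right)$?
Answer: $-6$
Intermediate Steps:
$G{\left(a \right)} = 1 + a \left(6 - a\right)$
$G{\left(0 \left(-5 + 5\right) \right)} \left(-135 + 129\right) = \left(1 - 0 \left(-5 + 5\right) \left(-6 + 0 \left(-5 + 5\right)\right)\right) \left(-135 + 129\right) = \left(1 - 0 \cdot 0 \left(-6 + 0 \cdot 0\right)\right) \left(-6\right) = \left(1 - 0 \left(-6 + 0\right)\right) \left(-6\right) = \left(1 - 0 \left(-6\right)\right) \left(-6\right) = \left(1 + 0\right) \left(-6\right) = 1 \left(-6\right) = -6$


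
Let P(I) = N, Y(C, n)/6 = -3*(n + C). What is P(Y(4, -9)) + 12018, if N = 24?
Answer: 12042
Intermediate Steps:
Y(C, n) = -18*C - 18*n (Y(C, n) = 6*(-3*(n + C)) = 6*(-3*(C + n)) = 6*(-3*C - 3*n) = -18*C - 18*n)
P(I) = 24
P(Y(4, -9)) + 12018 = 24 + 12018 = 12042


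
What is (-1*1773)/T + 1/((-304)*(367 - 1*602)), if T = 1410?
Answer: -89831/71440 ≈ -1.2574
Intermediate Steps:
(-1*1773)/T + 1/((-304)*(367 - 1*602)) = -1*1773/1410 + 1/((-304)*(367 - 1*602)) = -1773*1/1410 - 1/(304*(367 - 602)) = -591/470 - 1/304/(-235) = -591/470 - 1/304*(-1/235) = -591/470 + 1/71440 = -89831/71440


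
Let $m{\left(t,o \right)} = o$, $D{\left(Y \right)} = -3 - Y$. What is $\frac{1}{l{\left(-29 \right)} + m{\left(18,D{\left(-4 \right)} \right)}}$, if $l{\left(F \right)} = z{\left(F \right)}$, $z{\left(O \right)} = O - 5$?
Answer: $- \frac{1}{33} \approx -0.030303$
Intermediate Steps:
$z{\left(O \right)} = -5 + O$ ($z{\left(O \right)} = O - 5 = -5 + O$)
$l{\left(F \right)} = -5 + F$
$\frac{1}{l{\left(-29 \right)} + m{\left(18,D{\left(-4 \right)} \right)}} = \frac{1}{\left(-5 - 29\right) - -1} = \frac{1}{-34 + \left(-3 + 4\right)} = \frac{1}{-34 + 1} = \frac{1}{-33} = - \frac{1}{33}$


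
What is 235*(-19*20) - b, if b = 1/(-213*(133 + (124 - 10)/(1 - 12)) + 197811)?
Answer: -168650551211/1888584 ≈ -89300.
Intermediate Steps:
b = 11/1888584 (b = 1/(-213*(133 + 114/(-11)) + 197811) = 1/(-213*(133 + 114*(-1/11)) + 197811) = 1/(-213*(133 - 114/11) + 197811) = 1/(-213*1349/11 + 197811) = 1/(-287337/11 + 197811) = 1/(1888584/11) = 11/1888584 ≈ 5.8245e-6)
235*(-19*20) - b = 235*(-19*20) - 1*11/1888584 = 235*(-380) - 11/1888584 = -89300 - 11/1888584 = -168650551211/1888584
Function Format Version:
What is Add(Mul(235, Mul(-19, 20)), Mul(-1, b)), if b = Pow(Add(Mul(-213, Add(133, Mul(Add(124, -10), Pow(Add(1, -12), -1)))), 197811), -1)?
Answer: Rational(-168650551211, 1888584) ≈ -89300.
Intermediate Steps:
b = Rational(11, 1888584) (b = Pow(Add(Mul(-213, Add(133, Mul(114, Pow(-11, -1)))), 197811), -1) = Pow(Add(Mul(-213, Add(133, Mul(114, Rational(-1, 11)))), 197811), -1) = Pow(Add(Mul(-213, Add(133, Rational(-114, 11))), 197811), -1) = Pow(Add(Mul(-213, Rational(1349, 11)), 197811), -1) = Pow(Add(Rational(-287337, 11), 197811), -1) = Pow(Rational(1888584, 11), -1) = Rational(11, 1888584) ≈ 5.8245e-6)
Add(Mul(235, Mul(-19, 20)), Mul(-1, b)) = Add(Mul(235, Mul(-19, 20)), Mul(-1, Rational(11, 1888584))) = Add(Mul(235, -380), Rational(-11, 1888584)) = Add(-89300, Rational(-11, 1888584)) = Rational(-168650551211, 1888584)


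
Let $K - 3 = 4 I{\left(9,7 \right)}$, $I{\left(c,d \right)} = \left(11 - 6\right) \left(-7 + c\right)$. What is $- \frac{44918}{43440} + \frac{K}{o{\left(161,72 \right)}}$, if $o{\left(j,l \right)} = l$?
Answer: $- \frac{14231}{32580} \approx -0.4368$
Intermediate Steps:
$I{\left(c,d \right)} = -35 + 5 c$ ($I{\left(c,d \right)} = 5 \left(-7 + c\right) = -35 + 5 c$)
$K = 43$ ($K = 3 + 4 \left(-35 + 5 \cdot 9\right) = 3 + 4 \left(-35 + 45\right) = 3 + 4 \cdot 10 = 3 + 40 = 43$)
$- \frac{44918}{43440} + \frac{K}{o{\left(161,72 \right)}} = - \frac{44918}{43440} + \frac{43}{72} = \left(-44918\right) \frac{1}{43440} + 43 \cdot \frac{1}{72} = - \frac{22459}{21720} + \frac{43}{72} = - \frac{14231}{32580}$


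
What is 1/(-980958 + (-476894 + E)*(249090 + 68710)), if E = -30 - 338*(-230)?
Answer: -1/126861656158 ≈ -7.8826e-12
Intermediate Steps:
E = 77710 (E = -30 + 77740 = 77710)
1/(-980958 + (-476894 + E)*(249090 + 68710)) = 1/(-980958 + (-476894 + 77710)*(249090 + 68710)) = 1/(-980958 - 399184*317800) = 1/(-980958 - 126860675200) = 1/(-126861656158) = -1/126861656158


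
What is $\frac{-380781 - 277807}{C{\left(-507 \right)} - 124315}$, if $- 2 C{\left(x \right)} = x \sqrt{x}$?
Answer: $\frac{327489468880}{61947200743} + \frac{8681507016 i \sqrt{3}}{61947200743} \approx 5.2866 + 0.24274 i$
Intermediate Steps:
$C{\left(x \right)} = - \frac{x^{\frac{3}{2}}}{2}$ ($C{\left(x \right)} = - \frac{x \sqrt{x}}{2} = - \frac{x^{\frac{3}{2}}}{2}$)
$\frac{-380781 - 277807}{C{\left(-507 \right)} - 124315} = \frac{-380781 - 277807}{- \frac{\left(-507\right)^{\frac{3}{2}}}{2} - 124315} = - \frac{658588}{- \frac{\left(-6591\right) i \sqrt{3}}{2} - 124315} = - \frac{658588}{\frac{6591 i \sqrt{3}}{2} - 124315} = - \frac{658588}{-124315 + \frac{6591 i \sqrt{3}}{2}}$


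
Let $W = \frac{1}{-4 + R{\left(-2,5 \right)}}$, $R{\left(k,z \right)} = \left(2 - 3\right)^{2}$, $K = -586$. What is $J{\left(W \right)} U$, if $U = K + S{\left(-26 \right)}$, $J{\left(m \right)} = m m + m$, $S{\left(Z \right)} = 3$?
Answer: $\frac{1166}{9} \approx 129.56$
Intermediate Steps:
$R{\left(k,z \right)} = 1$ ($R{\left(k,z \right)} = \left(-1\right)^{2} = 1$)
$W = - \frac{1}{3}$ ($W = \frac{1}{-4 + 1} = \frac{1}{-3} = - \frac{1}{3} \approx -0.33333$)
$J{\left(m \right)} = m + m^{2}$ ($J{\left(m \right)} = m^{2} + m = m + m^{2}$)
$U = -583$ ($U = -586 + 3 = -583$)
$J{\left(W \right)} U = - \frac{1 - \frac{1}{3}}{3} \left(-583\right) = \left(- \frac{1}{3}\right) \frac{2}{3} \left(-583\right) = \left(- \frac{2}{9}\right) \left(-583\right) = \frac{1166}{9}$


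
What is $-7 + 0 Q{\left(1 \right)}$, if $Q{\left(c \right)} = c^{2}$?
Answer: $-7$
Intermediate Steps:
$-7 + 0 Q{\left(1 \right)} = -7 + 0 \cdot 1^{2} = -7 + 0 \cdot 1 = -7 + 0 = -7$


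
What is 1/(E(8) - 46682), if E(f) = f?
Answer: -1/46674 ≈ -2.1425e-5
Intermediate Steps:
1/(E(8) - 46682) = 1/(8 - 46682) = 1/(-46674) = -1/46674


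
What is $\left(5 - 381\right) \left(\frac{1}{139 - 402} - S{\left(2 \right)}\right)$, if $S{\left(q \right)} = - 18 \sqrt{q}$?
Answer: $\frac{376}{263} - 6768 \sqrt{2} \approx -9570.0$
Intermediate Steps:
$\left(5 - 381\right) \left(\frac{1}{139 - 402} - S{\left(2 \right)}\right) = \left(5 - 381\right) \left(\frac{1}{139 - 402} - - 18 \sqrt{2}\right) = - 376 \left(\frac{1}{-263} + 18 \sqrt{2}\right) = - 376 \left(- \frac{1}{263} + 18 \sqrt{2}\right) = \frac{376}{263} - 6768 \sqrt{2}$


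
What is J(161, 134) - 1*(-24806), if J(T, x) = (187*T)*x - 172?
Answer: 4058972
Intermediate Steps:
J(T, x) = -172 + 187*T*x (J(T, x) = 187*T*x - 172 = -172 + 187*T*x)
J(161, 134) - 1*(-24806) = (-172 + 187*161*134) - 1*(-24806) = (-172 + 4034338) + 24806 = 4034166 + 24806 = 4058972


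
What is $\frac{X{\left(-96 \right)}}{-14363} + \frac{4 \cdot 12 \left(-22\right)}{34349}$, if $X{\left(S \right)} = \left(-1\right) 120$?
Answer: $- \frac{11045448}{493354687} \approx -0.022388$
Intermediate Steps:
$X{\left(S \right)} = -120$
$\frac{X{\left(-96 \right)}}{-14363} + \frac{4 \cdot 12 \left(-22\right)}{34349} = - \frac{120}{-14363} + \frac{4 \cdot 12 \left(-22\right)}{34349} = \left(-120\right) \left(- \frac{1}{14363}\right) + 48 \left(-22\right) \frac{1}{34349} = \frac{120}{14363} - \frac{1056}{34349} = - \frac{11045448}{493354687}$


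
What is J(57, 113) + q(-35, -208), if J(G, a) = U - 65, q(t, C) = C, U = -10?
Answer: -283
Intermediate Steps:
J(G, a) = -75 (J(G, a) = -10 - 65 = -75)
J(57, 113) + q(-35, -208) = -75 - 208 = -283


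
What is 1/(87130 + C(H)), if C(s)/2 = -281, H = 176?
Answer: 1/86568 ≈ 1.1552e-5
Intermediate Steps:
C(s) = -562 (C(s) = 2*(-281) = -562)
1/(87130 + C(H)) = 1/(87130 - 562) = 1/86568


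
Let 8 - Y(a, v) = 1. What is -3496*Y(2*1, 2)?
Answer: -24472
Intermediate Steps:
Y(a, v) = 7 (Y(a, v) = 8 - 1*1 = 8 - 1 = 7)
-3496*Y(2*1, 2) = -3496*7 = -24472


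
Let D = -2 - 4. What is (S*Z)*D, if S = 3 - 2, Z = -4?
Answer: 24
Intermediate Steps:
D = -6
S = 1
(S*Z)*D = (1*(-4))*(-6) = -4*(-6) = 24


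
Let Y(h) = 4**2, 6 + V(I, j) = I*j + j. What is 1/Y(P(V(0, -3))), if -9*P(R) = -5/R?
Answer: 1/16 ≈ 0.062500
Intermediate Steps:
V(I, j) = -6 + j + I*j (V(I, j) = -6 + (I*j + j) = -6 + (j + I*j) = -6 + j + I*j)
P(R) = 5/(9*R) (P(R) = -(-5)/(9*R) = 5/(9*R))
Y(h) = 16
1/Y(P(V(0, -3))) = 1/16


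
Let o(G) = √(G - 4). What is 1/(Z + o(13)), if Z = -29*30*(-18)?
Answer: 1/15663 ≈ 6.3845e-5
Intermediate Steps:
Z = 15660 (Z = -870*(-18) = 15660)
o(G) = √(-4 + G)
1/(Z + o(13)) = 1/(15660 + √(-4 + 13)) = 1/(15660 + √9) = 1/(15660 + 3) = 1/15663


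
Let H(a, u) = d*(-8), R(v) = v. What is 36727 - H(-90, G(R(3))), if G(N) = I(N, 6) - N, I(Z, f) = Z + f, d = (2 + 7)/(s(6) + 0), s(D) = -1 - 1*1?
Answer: 36691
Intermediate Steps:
s(D) = -2 (s(D) = -1 - 1 = -2)
d = -9/2 (d = (2 + 7)/(-2 + 0) = 9/(-2) = 9*(-½) = -9/2 ≈ -4.5000)
G(N) = 6 (G(N) = (N + 6) - N = (6 + N) - N = 6)
H(a, u) = 36 (H(a, u) = -9/2*(-8) = 36)
36727 - H(-90, G(R(3))) = 36727 - 1*36 = 36727 - 36 = 36691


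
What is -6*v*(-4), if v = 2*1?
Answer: 48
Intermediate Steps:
v = 2
-6*v*(-4) = -6*2*(-4) = -12*(-4) = 48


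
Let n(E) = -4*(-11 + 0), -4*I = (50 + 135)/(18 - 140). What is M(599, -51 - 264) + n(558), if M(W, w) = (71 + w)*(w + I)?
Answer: 153623/2 ≈ 76812.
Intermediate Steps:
I = 185/488 (I = -(50 + 135)/(4*(18 - 140)) = -185/(4*(-122)) = -185*(-1)/(4*122) = -1/4*(-185/122) = 185/488 ≈ 0.37910)
n(E) = 44 (n(E) = -4*(-11) = 44)
M(W, w) = (71 + w)*(185/488 + w) (M(W, w) = (71 + w)*(w + 185/488) = (71 + w)*(185/488 + w))
M(599, -51 - 264) + n(558) = (13135/488 + (-51 - 264)**2 + 34833*(-51 - 264)/488) + 44 = (13135/488 + (-315)**2 + (34833/488)*(-315)) + 44 = (13135/488 + 99225 - 10972395/488) + 44 = 153535/2 + 44 = 153623/2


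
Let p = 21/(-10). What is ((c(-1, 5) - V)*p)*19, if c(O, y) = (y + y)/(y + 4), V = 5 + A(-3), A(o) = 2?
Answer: 7049/30 ≈ 234.97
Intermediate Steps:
p = -21/10 (p = 21*(-⅒) = -21/10 ≈ -2.1000)
V = 7 (V = 5 + 2 = 7)
c(O, y) = 2*y/(4 + y) (c(O, y) = (2*y)/(4 + y) = 2*y/(4 + y))
((c(-1, 5) - V)*p)*19 = ((2*5/(4 + 5) - 1*7)*(-21/10))*19 = ((2*5/9 - 7)*(-21/10))*19 = ((2*5*(⅑) - 7)*(-21/10))*19 = ((10/9 - 7)*(-21/10))*19 = -53/9*(-21/10)*19 = (371/30)*19 = 7049/30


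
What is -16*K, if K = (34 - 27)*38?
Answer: -4256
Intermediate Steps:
K = 266 (K = 7*38 = 266)
-16*K = -16*266 = -4256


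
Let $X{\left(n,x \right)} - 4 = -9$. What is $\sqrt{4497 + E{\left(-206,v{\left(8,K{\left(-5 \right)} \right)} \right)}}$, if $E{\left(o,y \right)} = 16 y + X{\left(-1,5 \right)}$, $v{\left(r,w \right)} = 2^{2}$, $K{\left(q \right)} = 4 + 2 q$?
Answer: $2 \sqrt{1139} \approx 67.498$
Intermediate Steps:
$X{\left(n,x \right)} = -5$ ($X{\left(n,x \right)} = 4 - 9 = -5$)
$v{\left(r,w \right)} = 4$
$E{\left(o,y \right)} = -5 + 16 y$ ($E{\left(o,y \right)} = 16 y - 5 = -5 + 16 y$)
$\sqrt{4497 + E{\left(-206,v{\left(8,K{\left(-5 \right)} \right)} \right)}} = \sqrt{4497 + \left(-5 + 16 \cdot 4\right)} = \sqrt{4497 + \left(-5 + 64\right)} = \sqrt{4497 + 59} = \sqrt{4556} = 2 \sqrt{1139}$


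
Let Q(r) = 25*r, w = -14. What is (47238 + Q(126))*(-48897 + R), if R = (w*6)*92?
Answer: -2853220500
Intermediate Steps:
R = -7728 (R = -14*6*92 = -84*92 = -7728)
(47238 + Q(126))*(-48897 + R) = (47238 + 25*126)*(-48897 - 7728) = (47238 + 3150)*(-56625) = 50388*(-56625) = -2853220500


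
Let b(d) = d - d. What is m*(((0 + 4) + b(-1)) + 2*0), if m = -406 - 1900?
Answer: -9224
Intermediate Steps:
b(d) = 0
m = -2306
m*(((0 + 4) + b(-1)) + 2*0) = -2306*(((0 + 4) + 0) + 2*0) = -2306*((4 + 0) + 0) = -2306*(4 + 0) = -2306*4 = -9224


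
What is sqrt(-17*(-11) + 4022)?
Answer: sqrt(4209) ≈ 64.877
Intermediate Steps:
sqrt(-17*(-11) + 4022) = sqrt(187 + 4022) = sqrt(4209)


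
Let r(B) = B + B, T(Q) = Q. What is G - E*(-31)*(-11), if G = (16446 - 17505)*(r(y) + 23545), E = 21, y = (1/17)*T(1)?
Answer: -424004490/17 ≈ -2.4941e+7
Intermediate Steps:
y = 1/17 (y = (1/17)*1 = 1/17 ≈ 0.058824)
r(B) = 2*B
G = -423882753/17 (G = (16446 - 17505)*(2*(1/17) + 23545) = -1059*(2/17 + 23545) = -1059*400267/17 = -423882753/17 ≈ -2.4934e+7)
G - E*(-31)*(-11) = -423882753/17 - 21*(-31)*(-11) = -423882753/17 - (-651)*(-11) = -423882753/17 - 1*7161 = -423882753/17 - 7161 = -424004490/17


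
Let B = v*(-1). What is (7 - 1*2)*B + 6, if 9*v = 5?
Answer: 29/9 ≈ 3.2222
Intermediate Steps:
v = 5/9 (v = (1/9)*5 = 5/9 ≈ 0.55556)
B = -5/9 (B = (5/9)*(-1) = -5/9 ≈ -0.55556)
(7 - 1*2)*B + 6 = (7 - 1*2)*(-5/9) + 6 = (7 - 2)*(-5/9) + 6 = 5*(-5/9) + 6 = -25/9 + 6 = 29/9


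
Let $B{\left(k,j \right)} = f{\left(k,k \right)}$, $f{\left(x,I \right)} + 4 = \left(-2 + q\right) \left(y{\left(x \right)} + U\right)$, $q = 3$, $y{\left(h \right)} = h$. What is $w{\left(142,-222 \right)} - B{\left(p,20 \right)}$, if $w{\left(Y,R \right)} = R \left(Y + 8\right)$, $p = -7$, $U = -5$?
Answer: $-33284$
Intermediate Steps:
$w{\left(Y,R \right)} = R \left(8 + Y\right)$
$f{\left(x,I \right)} = -9 + x$ ($f{\left(x,I \right)} = -4 + \left(-2 + 3\right) \left(x - 5\right) = -4 + 1 \left(-5 + x\right) = -4 + \left(-5 + x\right) = -9 + x$)
$B{\left(k,j \right)} = -9 + k$
$w{\left(142,-222 \right)} - B{\left(p,20 \right)} = - 222 \left(8 + 142\right) - \left(-9 - 7\right) = \left(-222\right) 150 - -16 = -33300 + 16 = -33284$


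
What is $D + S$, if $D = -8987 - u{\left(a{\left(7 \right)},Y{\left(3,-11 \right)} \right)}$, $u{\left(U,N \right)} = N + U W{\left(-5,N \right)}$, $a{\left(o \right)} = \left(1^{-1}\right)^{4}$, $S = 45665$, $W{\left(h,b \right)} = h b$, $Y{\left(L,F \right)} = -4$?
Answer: $36662$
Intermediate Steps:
$W{\left(h,b \right)} = b h$
$a{\left(o \right)} = 1$ ($a{\left(o \right)} = 1^{4} = 1$)
$u{\left(U,N \right)} = N - 5 N U$ ($u{\left(U,N \right)} = N + U N \left(-5\right) = N + U \left(- 5 N\right) = N - 5 N U$)
$D = -9003$ ($D = -8987 - - 4 \left(1 - 5\right) = -8987 - \left(-4\right) \left(-4\right) = -8987 - 16 = -9003$)
$D + S = -9003 + 45665 = 36662$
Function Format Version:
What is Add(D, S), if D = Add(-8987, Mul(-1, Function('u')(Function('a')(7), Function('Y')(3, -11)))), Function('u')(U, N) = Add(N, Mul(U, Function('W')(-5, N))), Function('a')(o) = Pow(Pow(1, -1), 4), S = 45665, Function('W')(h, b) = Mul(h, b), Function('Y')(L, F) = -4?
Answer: 36662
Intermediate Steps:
Function('W')(h, b) = Mul(b, h)
Function('a')(o) = 1 (Function('a')(o) = Pow(1, 4) = 1)
Function('u')(U, N) = Add(N, Mul(-5, N, U)) (Function('u')(U, N) = Add(N, Mul(U, Mul(N, -5))) = Add(N, Mul(U, Mul(-5, N))) = Add(N, Mul(-5, N, U)))
D = -9003 (D = Add(-8987, Mul(-1, Mul(-4, Add(1, Mul(-5, 1))))) = Add(-8987, Mul(-1, Mul(-4, Add(1, -5)))) = Add(-8987, Mul(-1, Mul(-4, -4))) = Add(-8987, Mul(-1, 16)) = Add(-8987, -16) = -9003)
Add(D, S) = Add(-9003, 45665) = 36662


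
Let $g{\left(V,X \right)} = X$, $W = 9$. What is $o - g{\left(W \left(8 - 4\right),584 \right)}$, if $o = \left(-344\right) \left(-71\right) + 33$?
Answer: $23873$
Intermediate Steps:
$o = 24457$ ($o = 24424 + 33 = 24457$)
$o - g{\left(W \left(8 - 4\right),584 \right)} = 24457 - 584 = 23873$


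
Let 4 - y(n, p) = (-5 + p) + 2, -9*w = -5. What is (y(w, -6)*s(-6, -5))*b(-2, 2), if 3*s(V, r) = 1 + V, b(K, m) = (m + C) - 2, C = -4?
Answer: 260/3 ≈ 86.667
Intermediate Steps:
b(K, m) = -6 + m (b(K, m) = (m - 4) - 2 = (-4 + m) - 2 = -6 + m)
w = 5/9 (w = -1/9*(-5) = 5/9 ≈ 0.55556)
y(n, p) = 7 - p (y(n, p) = 4 - ((-5 + p) + 2) = 4 - (-3 + p) = 4 + (3 - p) = 7 - p)
s(V, r) = 1/3 + V/3 (s(V, r) = (1 + V)/3 = 1/3 + V/3)
(y(w, -6)*s(-6, -5))*b(-2, 2) = ((7 - 1*(-6))*(1/3 + (1/3)*(-6)))*(-6 + 2) = ((7 + 6)*(1/3 - 2))*(-4) = (13*(-5/3))*(-4) = -65/3*(-4) = 260/3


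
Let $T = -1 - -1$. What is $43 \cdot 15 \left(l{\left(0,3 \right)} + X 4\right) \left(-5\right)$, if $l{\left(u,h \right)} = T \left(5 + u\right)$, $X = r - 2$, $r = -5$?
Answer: $90300$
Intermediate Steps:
$T = 0$ ($T = -1 + 1 = 0$)
$X = -7$ ($X = -5 - 2 = -7$)
$l{\left(u,h \right)} = 0$ ($l{\left(u,h \right)} = 0 \left(5 + u\right) = 0$)
$43 \cdot 15 \left(l{\left(0,3 \right)} + X 4\right) \left(-5\right) = 43 \cdot 15 \left(0 - 28\right) \left(-5\right) = 645 \left(0 - 28\right) \left(-5\right) = 645 \left(\left(-28\right) \left(-5\right)\right) = 645 \cdot 140 = 90300$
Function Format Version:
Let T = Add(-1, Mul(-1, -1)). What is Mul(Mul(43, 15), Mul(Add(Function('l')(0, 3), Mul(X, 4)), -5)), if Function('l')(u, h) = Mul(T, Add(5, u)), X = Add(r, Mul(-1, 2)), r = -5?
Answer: 90300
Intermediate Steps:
T = 0 (T = Add(-1, 1) = 0)
X = -7 (X = Add(-5, Mul(-1, 2)) = Add(-5, -2) = -7)
Function('l')(u, h) = 0 (Function('l')(u, h) = Mul(0, Add(5, u)) = 0)
Mul(Mul(43, 15), Mul(Add(Function('l')(0, 3), Mul(X, 4)), -5)) = Mul(Mul(43, 15), Mul(Add(0, Mul(-7, 4)), -5)) = Mul(645, Mul(Add(0, -28), -5)) = Mul(645, Mul(-28, -5)) = Mul(645, 140) = 90300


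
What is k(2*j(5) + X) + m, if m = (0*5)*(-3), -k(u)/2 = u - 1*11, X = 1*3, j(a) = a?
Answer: -4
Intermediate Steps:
X = 3
k(u) = 22 - 2*u (k(u) = -2*(u - 1*11) = -2*(u - 11) = -2*(-11 + u) = 22 - 2*u)
m = 0 (m = 0*(-3) = 0)
k(2*j(5) + X) + m = (22 - 2*(2*5 + 3)) + 0 = (22 - 2*(10 + 3)) + 0 = (22 - 2*13) + 0 = (22 - 26) + 0 = -4 + 0 = -4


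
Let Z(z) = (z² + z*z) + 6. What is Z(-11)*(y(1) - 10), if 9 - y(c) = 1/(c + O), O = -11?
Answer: -1116/5 ≈ -223.20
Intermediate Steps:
y(c) = 9 - 1/(-11 + c) (y(c) = 9 - 1/(c - 11) = 9 - 1/(-11 + c))
Z(z) = 6 + 2*z² (Z(z) = (z² + z²) + 6 = 2*z² + 6 = 6 + 2*z²)
Z(-11)*(y(1) - 10) = (6 + 2*(-11)²)*((-100 + 9*1)/(-11 + 1) - 10) = (6 + 2*121)*((-100 + 9)/(-10) - 10) = (6 + 242)*(-⅒*(-91) - 10) = 248*(91/10 - 10) = 248*(-9/10) = -1116/5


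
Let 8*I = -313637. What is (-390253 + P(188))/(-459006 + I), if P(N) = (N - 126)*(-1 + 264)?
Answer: 2991576/3985685 ≈ 0.75058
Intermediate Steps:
I = -313637/8 (I = (⅛)*(-313637) = -313637/8 ≈ -39205.)
P(N) = -33138 + 263*N (P(N) = (-126 + N)*263 = -33138 + 263*N)
(-390253 + P(188))/(-459006 + I) = (-390253 + (-33138 + 263*188))/(-459006 - 313637/8) = (-390253 + (-33138 + 49444))/(-3985685/8) = (-390253 + 16306)*(-8/3985685) = -373947*(-8/3985685) = 2991576/3985685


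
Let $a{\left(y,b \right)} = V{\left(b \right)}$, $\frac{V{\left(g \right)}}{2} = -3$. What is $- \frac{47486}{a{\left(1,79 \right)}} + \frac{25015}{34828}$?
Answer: $\frac{826996249}{104484} \approx 7915.1$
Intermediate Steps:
$V{\left(g \right)} = -6$ ($V{\left(g \right)} = 2 \left(-3\right) = -6$)
$a{\left(y,b \right)} = -6$
$- \frac{47486}{a{\left(1,79 \right)}} + \frac{25015}{34828} = - \frac{47486}{-6} + \frac{25015}{34828} = \left(-47486\right) \left(- \frac{1}{6}\right) + 25015 \cdot \frac{1}{34828} = \frac{23743}{3} + \frac{25015}{34828} = \frac{826996249}{104484}$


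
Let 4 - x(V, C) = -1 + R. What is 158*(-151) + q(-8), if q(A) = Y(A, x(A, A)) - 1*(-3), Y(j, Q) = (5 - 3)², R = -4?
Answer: -23851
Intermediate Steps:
x(V, C) = 9 (x(V, C) = 4 - (-1 - 4) = 4 - 1*(-5) = 4 + 5 = 9)
Y(j, Q) = 4 (Y(j, Q) = 2² = 4)
q(A) = 7 (q(A) = 4 - 1*(-3) = 4 + 3 = 7)
158*(-151) + q(-8) = 158*(-151) + 7 = -23858 + 7 = -23851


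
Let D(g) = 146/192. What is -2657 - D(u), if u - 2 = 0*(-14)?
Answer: -255145/96 ≈ -2657.8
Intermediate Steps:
u = 2 (u = 2 + 0*(-14) = 2 + 0 = 2)
D(g) = 73/96 (D(g) = 146*(1/192) = 73/96)
-2657 - D(u) = -2657 - 1*73/96 = -2657 - 73/96 = -255145/96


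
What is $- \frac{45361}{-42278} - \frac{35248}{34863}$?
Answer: $\frac{91205599}{1473937914} \approx 0.061879$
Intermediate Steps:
$- \frac{45361}{-42278} - \frac{35248}{34863} = \left(-45361\right) \left(- \frac{1}{42278}\right) - \frac{35248}{34863} = \frac{45361}{42278} - \frac{35248}{34863} = \frac{91205599}{1473937914}$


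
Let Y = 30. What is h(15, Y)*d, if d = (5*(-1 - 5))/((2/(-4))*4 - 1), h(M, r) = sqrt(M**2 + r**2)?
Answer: 150*sqrt(5) ≈ 335.41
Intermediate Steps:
d = 10 (d = (5*(-6))/((2*(-1/4))*4 - 1) = -30/(-1/2*4 - 1) = -30/(-2 - 1) = -30/(-3) = -30*(-1/3) = 10)
h(15, Y)*d = sqrt(15**2 + 30**2)*10 = sqrt(225 + 900)*10 = sqrt(1125)*10 = (15*sqrt(5))*10 = 150*sqrt(5)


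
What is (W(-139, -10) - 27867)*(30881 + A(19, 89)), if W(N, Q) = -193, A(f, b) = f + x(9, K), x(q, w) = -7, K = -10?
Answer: -866857580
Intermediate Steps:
A(f, b) = -7 + f (A(f, b) = f - 7 = -7 + f)
(W(-139, -10) - 27867)*(30881 + A(19, 89)) = (-193 - 27867)*(30881 + (-7 + 19)) = -28060*(30881 + 12) = -28060*30893 = -866857580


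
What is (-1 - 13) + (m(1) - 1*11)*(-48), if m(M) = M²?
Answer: 466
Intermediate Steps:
(-1 - 13) + (m(1) - 1*11)*(-48) = (-1 - 13) + (1² - 1*11)*(-48) = -14 + (1 - 11)*(-48) = -14 - 10*(-48) = -14 + 480 = 466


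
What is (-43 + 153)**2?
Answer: 12100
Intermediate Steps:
(-43 + 153)**2 = 110**2 = 12100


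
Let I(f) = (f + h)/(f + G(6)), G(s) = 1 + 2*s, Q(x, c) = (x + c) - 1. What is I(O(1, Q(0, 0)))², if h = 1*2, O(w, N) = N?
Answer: 1/144 ≈ 0.0069444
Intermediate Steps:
Q(x, c) = -1 + c + x (Q(x, c) = (c + x) - 1 = -1 + c + x)
h = 2
I(f) = (2 + f)/(13 + f) (I(f) = (f + 2)/(f + (1 + 2*6)) = (2 + f)/(f + (1 + 12)) = (2 + f)/(f + 13) = (2 + f)/(13 + f))
I(O(1, Q(0, 0)))² = ((2 + (-1 + 0 + 0))/(13 + (-1 + 0 + 0)))² = ((2 - 1)/(13 - 1))² = (1/12)² = 1/144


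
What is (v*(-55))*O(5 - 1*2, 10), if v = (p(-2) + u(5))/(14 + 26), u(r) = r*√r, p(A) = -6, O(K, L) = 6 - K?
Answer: 99/4 - 165*√5/8 ≈ -21.369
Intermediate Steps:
u(r) = r^(3/2)
v = -3/20 + √5/8 (v = (-6 + 5^(3/2))/(14 + 26) = (-6 + 5*√5)/40 = (-6 + 5*√5)*(1/40) = -3/20 + √5/8 ≈ 0.12951)
(v*(-55))*O(5 - 1*2, 10) = ((-3/20 + √5/8)*(-55))*(6 - (5 - 1*2)) = (33/4 - 55*√5/8)*(6 - (5 - 2)) = (33/4 - 55*√5/8)*(6 - 1*3) = (33/4 - 55*√5/8)*(6 - 3) = (33/4 - 55*√5/8)*3 = 99/4 - 165*√5/8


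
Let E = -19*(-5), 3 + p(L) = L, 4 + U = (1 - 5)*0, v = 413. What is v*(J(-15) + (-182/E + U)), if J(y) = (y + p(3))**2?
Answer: 8595769/95 ≈ 90482.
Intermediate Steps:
U = -4 (U = -4 + (1 - 5)*0 = -4 - 4*0 = -4 + 0 = -4)
p(L) = -3 + L
E = 95
J(y) = y**2 (J(y) = (y + (-3 + 3))**2 = (y + 0)**2 = y**2)
v*(J(-15) + (-182/E + U)) = 413*((-15)**2 + (-182/95 - 4)) = 413*(225 + (-182*1/95 - 4)) = 413*(225 + (-182/95 - 4)) = 413*(225 - 562/95) = 413*(20813/95) = 8595769/95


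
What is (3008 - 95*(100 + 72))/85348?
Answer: -3333/21337 ≈ -0.15621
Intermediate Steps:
(3008 - 95*(100 + 72))/85348 = (3008 - 95*172)*(1/85348) = (3008 - 16340)*(1/85348) = -13332*1/85348 = -3333/21337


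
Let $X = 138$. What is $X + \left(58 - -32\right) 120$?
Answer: $10938$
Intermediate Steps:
$X + \left(58 - -32\right) 120 = 138 + \left(58 - -32\right) 120 = 138 + \left(58 + 32\right) 120 = 138 + 90 \cdot 120 = 138 + 10800 = 10938$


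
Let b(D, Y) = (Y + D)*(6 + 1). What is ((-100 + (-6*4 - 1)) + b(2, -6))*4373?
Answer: -669069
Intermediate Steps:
b(D, Y) = 7*D + 7*Y (b(D, Y) = (D + Y)*7 = 7*D + 7*Y)
((-100 + (-6*4 - 1)) + b(2, -6))*4373 = ((-100 + (-6*4 - 1)) + (7*2 + 7*(-6)))*4373 = ((-100 + (-24 - 1)) + (14 - 42))*4373 = ((-100 - 25) - 28)*4373 = (-125 - 28)*4373 = -153*4373 = -669069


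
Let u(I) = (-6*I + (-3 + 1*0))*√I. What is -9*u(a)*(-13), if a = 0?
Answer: 0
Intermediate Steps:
u(I) = √I*(-3 - 6*I) (u(I) = (-6*I + (-3 + 0))*√I = (-6*I - 3)*√I = (-3 - 6*I)*√I = √I*(-3 - 6*I))
-9*u(a)*(-13) = -9*√0*(-3 - 6*0)*(-13) = -0*(-3 + 0)*(-13) = -0*(-3)*(-13) = -9*0*(-13) = 0*(-13) = 0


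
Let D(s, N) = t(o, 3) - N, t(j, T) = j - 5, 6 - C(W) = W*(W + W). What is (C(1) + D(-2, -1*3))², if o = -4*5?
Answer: 324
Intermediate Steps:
C(W) = 6 - 2*W² (C(W) = 6 - W*(W + W) = 6 - W*2*W = 6 - 2*W²)
o = -20
t(j, T) = -5 + j
D(s, N) = -25 - N (D(s, N) = (-5 - 20) - N = -25 - N)
(C(1) + D(-2, -1*3))² = ((6 - 2*1²) + (-25 - (-1)*3))² = ((6 - 2*1) + (-25 - 1*(-3)))² = ((6 - 2) + (-25 + 3))² = (4 - 22)² = (-18)² = 324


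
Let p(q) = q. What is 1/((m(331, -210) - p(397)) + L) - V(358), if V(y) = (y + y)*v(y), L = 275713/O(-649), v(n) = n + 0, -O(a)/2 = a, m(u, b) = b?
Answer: -131284282042/512173 ≈ -2.5633e+5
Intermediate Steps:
O(a) = -2*a
v(n) = n
L = 275713/1298 (L = 275713/((-2*(-649))) = 275713/1298 ≈ 212.41)
V(y) = 2*y² (V(y) = (y + y)*y = (2*y)*y = 2*y²)
1/((m(331, -210) - p(397)) + L) - V(358) = 1/((-210 - 1*397) + 275713/1298) - 2*358² = 1/((-210 - 397) + 275713/1298) - 2*128164 = 1/(-607 + 275713/1298) - 1*256328 = 1/(-512173/1298) - 256328 = -1298/512173 - 256328 = -131284282042/512173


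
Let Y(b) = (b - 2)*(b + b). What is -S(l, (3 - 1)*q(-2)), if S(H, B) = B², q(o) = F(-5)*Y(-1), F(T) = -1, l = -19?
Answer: -144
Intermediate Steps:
Y(b) = 2*b*(-2 + b) (Y(b) = (-2 + b)*(2*b) = 2*b*(-2 + b))
q(o) = -6 (q(o) = -2*(-1)*(-2 - 1) = -2*(-1)*(-3) = -1*6 = -6)
-S(l, (3 - 1)*q(-2)) = -((3 - 1)*(-6))² = -(2*(-6))² = -1*(-12)² = -1*144 = -144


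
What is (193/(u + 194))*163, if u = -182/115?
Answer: 3617785/22128 ≈ 163.49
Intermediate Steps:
u = -182/115 (u = -182*1/115 = -182/115 ≈ -1.5826)
(193/(u + 194))*163 = (193/(-182/115 + 194))*163 = (193/(22128/115))*163 = ((115/22128)*193)*163 = (22195/22128)*163 = 3617785/22128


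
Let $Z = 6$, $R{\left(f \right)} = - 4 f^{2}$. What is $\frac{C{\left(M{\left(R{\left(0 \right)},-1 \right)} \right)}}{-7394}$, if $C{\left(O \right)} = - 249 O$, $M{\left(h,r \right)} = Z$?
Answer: $\frac{747}{3697} \approx 0.20206$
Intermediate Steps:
$M{\left(h,r \right)} = 6$
$\frac{C{\left(M{\left(R{\left(0 \right)},-1 \right)} \right)}}{-7394} = \frac{\left(-249\right) 6}{-7394} = \left(-1494\right) \left(- \frac{1}{7394}\right) = \frac{747}{3697}$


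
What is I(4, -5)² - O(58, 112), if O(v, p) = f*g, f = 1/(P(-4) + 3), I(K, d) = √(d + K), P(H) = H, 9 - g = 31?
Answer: -23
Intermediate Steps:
g = -22 (g = 9 - 1*31 = 9 - 31 = -22)
I(K, d) = √(K + d)
f = -1 (f = 1/(-4 + 3) = 1/(-1) = -1)
O(v, p) = 22 (O(v, p) = -1*(-22) = 22)
I(4, -5)² - O(58, 112) = (√(4 - 5))² - 1*22 = (√(-1))² - 22 = I² - 22 = -1 - 22 = -23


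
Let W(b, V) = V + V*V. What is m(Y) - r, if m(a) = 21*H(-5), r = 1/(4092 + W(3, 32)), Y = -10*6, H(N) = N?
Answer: -540541/5148 ≈ -105.00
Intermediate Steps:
W(b, V) = V + V²
Y = -60
r = 1/5148 (r = 1/(4092 + 32*(1 + 32)) = 1/(4092 + 32*33) = 1/(4092 + 1056) = 1/5148 ≈ 0.00019425)
m(a) = -105 (m(a) = 21*(-5) = -105)
m(Y) - r = -105 - 1*1/5148 = -105 - 1/5148 = -540541/5148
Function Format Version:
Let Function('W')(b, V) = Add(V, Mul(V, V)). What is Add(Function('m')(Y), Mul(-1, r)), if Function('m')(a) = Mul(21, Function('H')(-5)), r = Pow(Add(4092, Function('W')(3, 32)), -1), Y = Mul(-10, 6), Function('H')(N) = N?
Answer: Rational(-540541, 5148) ≈ -105.00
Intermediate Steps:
Function('W')(b, V) = Add(V, Pow(V, 2))
Y = -60
r = Rational(1, 5148) (r = Pow(Add(4092, Mul(32, Add(1, 32))), -1) = Pow(Add(4092, Mul(32, 33)), -1) = Pow(Add(4092, 1056), -1) = Pow(5148, -1) = Rational(1, 5148) ≈ 0.00019425)
Function('m')(a) = -105 (Function('m')(a) = Mul(21, -5) = -105)
Add(Function('m')(Y), Mul(-1, r)) = Add(-105, Mul(-1, Rational(1, 5148))) = Add(-105, Rational(-1, 5148)) = Rational(-540541, 5148)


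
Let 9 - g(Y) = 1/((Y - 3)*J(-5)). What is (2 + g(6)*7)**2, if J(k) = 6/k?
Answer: 1452025/324 ≈ 4481.6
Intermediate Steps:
g(Y) = 9 + 5/(6*(-3 + Y)) (g(Y) = 9 - 1/((Y - 3)*(6/(-5))) = 9 - 1/((-3 + Y)*(6*(-1/5))) = 9 - 1/((-3 + Y)*(-6/5)) = 9 - (-5)/((-3 + Y)*6) = 9 - (-5)/(6*(-3 + Y)) = 9 + 5/(6*(-3 + Y)))
(2 + g(6)*7)**2 = (2 + ((-157 + 54*6)/(6*(-3 + 6)))*7)**2 = (2 + ((1/6)*(-157 + 324)/3)*7)**2 = (2 + ((1/6)*(1/3)*167)*7)**2 = (2 + (167/18)*7)**2 = (2 + 1169/18)**2 = (1205/18)**2 = 1452025/324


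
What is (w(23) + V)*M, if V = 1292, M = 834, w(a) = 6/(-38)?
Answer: 20470530/19 ≈ 1.0774e+6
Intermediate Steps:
w(a) = -3/19 (w(a) = 6*(-1/38) = -3/19)
(w(23) + V)*M = (-3/19 + 1292)*834 = (24545/19)*834 = 20470530/19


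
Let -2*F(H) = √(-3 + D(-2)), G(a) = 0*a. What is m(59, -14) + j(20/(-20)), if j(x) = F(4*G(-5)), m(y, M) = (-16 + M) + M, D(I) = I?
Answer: -44 - I*√5/2 ≈ -44.0 - 1.118*I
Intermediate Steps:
G(a) = 0
m(y, M) = -16 + 2*M
F(H) = -I*√5/2 (F(H) = -√(-3 - 2)/2 = -I*√5/2)
j(x) = -I*√5/2
m(59, -14) + j(20/(-20)) = (-16 + 2*(-14)) - I*√5/2 = (-16 - 28) - I*√5/2 = -44 - I*√5/2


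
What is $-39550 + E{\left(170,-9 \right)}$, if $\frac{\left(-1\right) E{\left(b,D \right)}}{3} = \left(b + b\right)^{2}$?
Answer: $-386350$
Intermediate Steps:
$E{\left(b,D \right)} = - 12 b^{2}$ ($E{\left(b,D \right)} = - 3 \left(b + b\right)^{2} = - 3 \left(2 b\right)^{2} = - 3 \cdot 4 b^{2} = - 12 b^{2}$)
$-39550 + E{\left(170,-9 \right)} = -39550 - 12 \cdot 170^{2} = -39550 - 346800 = -386350$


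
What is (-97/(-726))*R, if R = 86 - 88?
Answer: -97/363 ≈ -0.26722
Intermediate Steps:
R = -2
(-97/(-726))*R = -97/(-726)*(-2) = -97*(-1/726)*(-2) = (97/726)*(-2) = -97/363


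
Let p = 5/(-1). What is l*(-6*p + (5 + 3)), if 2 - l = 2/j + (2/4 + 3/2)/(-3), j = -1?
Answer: 532/3 ≈ 177.33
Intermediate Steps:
p = -5 (p = 5*(-1) = -5)
l = 14/3 (l = 2 - (2/(-1) + (2/4 + 3/2)/(-3)) = 2 - (2*(-1) + (2*(¼) + 3*(½))*(-⅓)) = 2 - (-2 + (½ + 3/2)*(-⅓)) = 2 - (-2 + 2*(-⅓)) = 2 - (-2 - ⅔) = 2 - 1*(-8/3) = 2 + 8/3 = 14/3 ≈ 4.6667)
l*(-6*p + (5 + 3)) = 14*(-6*(-5) + (5 + 3))/3 = 14*(30 + 8)/3 = (14/3)*38 = 532/3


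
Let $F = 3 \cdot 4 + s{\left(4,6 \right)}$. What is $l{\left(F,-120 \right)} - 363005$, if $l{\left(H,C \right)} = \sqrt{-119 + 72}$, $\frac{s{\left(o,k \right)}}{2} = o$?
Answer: $-363005 + i \sqrt{47} \approx -3.6301 \cdot 10^{5} + 6.8557 i$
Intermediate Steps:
$s{\left(o,k \right)} = 2 o$
$F = 20$ ($F = 3 \cdot 4 + 2 \cdot 4 = 12 + 8 = 20$)
$l{\left(H,C \right)} = i \sqrt{47}$ ($l{\left(H,C \right)} = \sqrt{-47} = i \sqrt{47}$)
$l{\left(F,-120 \right)} - 363005 = i \sqrt{47} - 363005 = -363005 + i \sqrt{47}$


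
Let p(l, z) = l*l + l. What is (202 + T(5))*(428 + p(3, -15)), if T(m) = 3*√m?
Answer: 88880 + 1320*√5 ≈ 91832.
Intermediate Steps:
p(l, z) = l + l² (p(l, z) = l² + l = l + l²)
(202 + T(5))*(428 + p(3, -15)) = (202 + 3*√5)*(428 + 3*(1 + 3)) = (202 + 3*√5)*(428 + 3*4) = (202 + 3*√5)*(428 + 12) = (202 + 3*√5)*440 = 88880 + 1320*√5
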